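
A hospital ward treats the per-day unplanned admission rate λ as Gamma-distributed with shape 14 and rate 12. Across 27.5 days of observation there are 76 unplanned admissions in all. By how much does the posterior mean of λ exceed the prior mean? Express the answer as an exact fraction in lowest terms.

527/474

Total count 76 over total exposure 27.5 days.
Gamma(α, β) with Poisson data over total exposure Σt gives posterior Gamma(α+Σx, β+Σt) = Gamma(90, 79/2).
Posterior mean = 90/(79/2) = 180/79; prior mean = 14/12 = 7/6. Difference = 180/79 − 7/6 = 527/474.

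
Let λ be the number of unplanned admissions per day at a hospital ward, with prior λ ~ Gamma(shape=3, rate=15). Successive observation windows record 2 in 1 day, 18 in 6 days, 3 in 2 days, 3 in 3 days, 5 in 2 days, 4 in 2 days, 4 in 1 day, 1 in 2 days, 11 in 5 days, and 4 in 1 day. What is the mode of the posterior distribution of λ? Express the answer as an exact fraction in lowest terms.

Total count: 2 + 18 + 3 + 3 + 5 + 4 + 4 + 1 + 11 + 4 = 55.
Total exposure: 1 + 6 + 2 + 3 + 2 + 2 + 1 + 2 + 5 + 1 = 25 days.
Gamma(α, β) with Poisson data over total exposure Σt gives posterior Gamma(α+Σx, β+Σt) = Gamma(58, 40).
Posterior mode = (α'−1)/β' = 57/40.

57/40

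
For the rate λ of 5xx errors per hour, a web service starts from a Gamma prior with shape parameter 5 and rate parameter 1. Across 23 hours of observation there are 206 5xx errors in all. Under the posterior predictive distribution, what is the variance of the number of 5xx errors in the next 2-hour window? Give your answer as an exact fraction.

2743/144

Total count 206 over total exposure 23 hours.
The Gamma prior is conjugate for the Poisson rate, so λ | data ~ Gamma(5+206, 1+23) = Gamma(211, 24).
The posterior predictive for a window of length T is Negative Binomial with variance T·α'·(β'+T)/β'² = 2·211·26/576 = 2743/144.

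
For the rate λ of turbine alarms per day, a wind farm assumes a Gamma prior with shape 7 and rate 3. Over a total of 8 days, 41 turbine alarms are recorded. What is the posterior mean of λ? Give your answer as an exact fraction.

Total count 41 over total exposure 8 days.
By Gamma–Poisson conjugacy, the posterior is Gamma(α + Σx, β + Σt) = Gamma(7 + 41, 3 + 8) = Gamma(48, 11).
Posterior mean = α'/β' = 48/11.

48/11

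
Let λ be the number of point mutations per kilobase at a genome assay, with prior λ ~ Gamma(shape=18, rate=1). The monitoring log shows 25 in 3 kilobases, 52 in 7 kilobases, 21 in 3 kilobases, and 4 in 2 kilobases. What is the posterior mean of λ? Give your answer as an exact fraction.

15/2

Total count: 25 + 52 + 21 + 4 = 102.
Total exposure: 3 + 7 + 3 + 2 = 15 kilobases.
Gamma(α, β) with Poisson data over total exposure Σt gives posterior Gamma(α+Σx, β+Σt) = Gamma(120, 16).
Posterior mean = α'/β' = 120/16 = 15/2.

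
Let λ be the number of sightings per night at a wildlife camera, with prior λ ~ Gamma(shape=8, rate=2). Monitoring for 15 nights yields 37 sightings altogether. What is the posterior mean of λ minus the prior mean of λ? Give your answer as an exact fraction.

Total count 37 over total exposure 15 nights.
Gamma(α, β) with Poisson data over total exposure Σt gives posterior Gamma(α+Σx, β+Σt) = Gamma(45, 17).
Posterior mean = 45/17 = 45/17; prior mean = 8/2 = 4. Difference = 45/17 − 4 = -23/17.

-23/17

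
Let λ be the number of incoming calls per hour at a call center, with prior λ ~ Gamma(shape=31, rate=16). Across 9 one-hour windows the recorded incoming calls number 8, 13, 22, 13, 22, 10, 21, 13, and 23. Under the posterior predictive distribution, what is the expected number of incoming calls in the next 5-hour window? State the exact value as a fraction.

Total count: 8 + 13 + 22 + 13 + 22 + 10 + 21 + 13 + 23 = 145.
Total exposure: 9 hours.
Gamma(α, β) with Poisson data over total exposure Σt gives posterior Gamma(α+Σx, β+Σt) = Gamma(176, 25).
Predictive mean over a 5-hour window = T·E[λ|data] = 5·176/25 = 176/5.

176/5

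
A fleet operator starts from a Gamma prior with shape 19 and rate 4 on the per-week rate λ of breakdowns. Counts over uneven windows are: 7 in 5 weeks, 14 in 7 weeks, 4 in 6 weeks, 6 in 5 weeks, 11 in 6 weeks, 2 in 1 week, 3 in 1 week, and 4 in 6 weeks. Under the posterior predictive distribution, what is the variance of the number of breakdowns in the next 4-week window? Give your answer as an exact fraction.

12600/1681

Total count: 7 + 14 + 4 + 6 + 11 + 2 + 3 + 4 = 51.
Total exposure: 5 + 7 + 6 + 5 + 6 + 1 + 1 + 6 = 37 weeks.
Posterior: α' = 19 + 51 = 70, β' = 4 + 37 = 41.
The posterior predictive for a window of length T is Negative Binomial with variance T·α'·(β'+T)/β'² = 4·70·45/1681 = 12600/1681.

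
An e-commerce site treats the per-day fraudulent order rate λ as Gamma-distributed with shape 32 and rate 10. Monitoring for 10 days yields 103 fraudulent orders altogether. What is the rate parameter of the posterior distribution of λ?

Total count 103 over total exposure 10 days.
The Gamma prior is conjugate for the Poisson rate, so λ | data ~ Gamma(32+103, 10+10) = Gamma(135, 20).

20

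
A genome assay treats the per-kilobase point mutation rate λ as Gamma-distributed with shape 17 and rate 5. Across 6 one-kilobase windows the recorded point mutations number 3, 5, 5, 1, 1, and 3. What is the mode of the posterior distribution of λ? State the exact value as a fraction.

34/11

Total count: 3 + 5 + 5 + 1 + 1 + 3 = 18.
Total exposure: 6 kilobases.
The Gamma prior is conjugate for the Poisson rate, so λ | data ~ Gamma(17+18, 5+6) = Gamma(35, 11).
Posterior mode = (α'−1)/β' = 34/11.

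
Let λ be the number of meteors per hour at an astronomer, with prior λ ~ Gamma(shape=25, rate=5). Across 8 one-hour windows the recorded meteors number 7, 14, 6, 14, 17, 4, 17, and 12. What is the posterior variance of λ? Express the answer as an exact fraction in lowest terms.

116/169

Total count: 7 + 14 + 6 + 14 + 17 + 4 + 17 + 12 = 91.
Total exposure: 8 hours.
Conjugate update: add total count to the shape and total exposure to the rate, giving Gamma(116, 13).
Posterior variance = α'/β'² = 116/169.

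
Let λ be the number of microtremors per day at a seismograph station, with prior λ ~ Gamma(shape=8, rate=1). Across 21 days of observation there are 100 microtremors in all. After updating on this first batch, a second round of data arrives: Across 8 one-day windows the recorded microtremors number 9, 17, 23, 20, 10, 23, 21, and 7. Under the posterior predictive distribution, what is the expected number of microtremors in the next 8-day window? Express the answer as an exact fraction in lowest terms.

Total count 100 over total exposure 21 days.
After the first batch: Gamma(8 + 100, 1 + 21) = Gamma(108, 22).
Total count: 9 + 17 + 23 + 20 + 10 + 23 + 21 + 7 = 130.
Total exposure: 8 days.
After the second batch: Gamma(108 + 130, 22 + 8) = Gamma(238, 30).
Predictive mean over an 8-day window = T·E[λ|data] = 8·238/30 = 952/15.

952/15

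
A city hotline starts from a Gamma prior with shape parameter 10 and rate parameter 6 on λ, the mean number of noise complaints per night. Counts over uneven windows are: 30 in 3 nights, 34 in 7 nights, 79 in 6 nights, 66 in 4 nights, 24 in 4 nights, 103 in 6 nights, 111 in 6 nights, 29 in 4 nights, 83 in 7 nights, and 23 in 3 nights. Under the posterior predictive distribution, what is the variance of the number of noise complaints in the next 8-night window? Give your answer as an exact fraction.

Total count: 30 + 34 + 79 + 66 + 24 + 103 + 111 + 29 + 83 + 23 = 582.
Total exposure: 3 + 7 + 6 + 4 + 4 + 6 + 6 + 4 + 7 + 3 = 50 nights.
By Gamma–Poisson conjugacy, the posterior is Gamma(α + Σx, β + Σt) = Gamma(10 + 582, 6 + 50) = Gamma(592, 56).
The posterior predictive for a window of length T is Negative Binomial with variance T·α'·(β'+T)/β'² = 8·592·64/3136 = 4736/49.

4736/49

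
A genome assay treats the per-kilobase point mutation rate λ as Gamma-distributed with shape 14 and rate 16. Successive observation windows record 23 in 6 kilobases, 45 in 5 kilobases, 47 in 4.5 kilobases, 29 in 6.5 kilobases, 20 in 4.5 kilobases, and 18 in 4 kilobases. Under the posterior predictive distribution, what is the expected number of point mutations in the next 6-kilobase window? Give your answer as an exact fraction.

Total count: 23 + 45 + 47 + 29 + 20 + 18 = 182.
Total exposure: 6 + 5 + 4.5 + 6.5 + 4.5 + 4 = 30.5 kilobases.
Gamma(α, β) with Poisson data over total exposure Σt gives posterior Gamma(α+Σx, β+Σt) = Gamma(196, 93/2).
Predictive mean over a 6-kilobase window = T·E[λ|data] = 6·196/(93/2) = 784/31.

784/31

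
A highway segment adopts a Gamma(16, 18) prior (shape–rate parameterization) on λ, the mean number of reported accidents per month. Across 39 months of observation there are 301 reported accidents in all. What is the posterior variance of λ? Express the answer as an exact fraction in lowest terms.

317/3249

Total count 301 over total exposure 39 months.
The Gamma prior is conjugate for the Poisson rate, so λ | data ~ Gamma(16+301, 18+39) = Gamma(317, 57).
Posterior variance = α'/β'² = 317/3249.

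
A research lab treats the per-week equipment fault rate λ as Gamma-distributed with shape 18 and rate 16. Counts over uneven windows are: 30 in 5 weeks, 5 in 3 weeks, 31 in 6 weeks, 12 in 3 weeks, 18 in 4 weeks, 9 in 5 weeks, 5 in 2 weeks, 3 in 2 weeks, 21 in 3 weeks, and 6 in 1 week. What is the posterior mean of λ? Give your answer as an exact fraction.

Total count: 30 + 5 + 31 + 12 + 18 + 9 + 5 + 3 + 21 + 6 = 140.
Total exposure: 5 + 3 + 6 + 3 + 4 + 5 + 2 + 2 + 3 + 1 = 34 weeks.
The Gamma prior is conjugate for the Poisson rate, so λ | data ~ Gamma(18+140, 16+34) = Gamma(158, 50).
Posterior mean = α'/β' = 158/50 = 79/25.

79/25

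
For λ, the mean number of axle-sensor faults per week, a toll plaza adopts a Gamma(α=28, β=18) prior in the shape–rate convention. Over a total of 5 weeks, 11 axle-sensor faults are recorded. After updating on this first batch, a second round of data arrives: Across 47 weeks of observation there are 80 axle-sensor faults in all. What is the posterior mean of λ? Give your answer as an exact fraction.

17/10

Total count 11 over total exposure 5 weeks.
After the first batch: Gamma(28 + 11, 18 + 5) = Gamma(39, 23).
Total count 80 over total exposure 47 weeks.
After the second batch: Gamma(39 + 80, 23 + 47) = Gamma(119, 70).
Posterior mean = α'/β' = 119/70 = 17/10.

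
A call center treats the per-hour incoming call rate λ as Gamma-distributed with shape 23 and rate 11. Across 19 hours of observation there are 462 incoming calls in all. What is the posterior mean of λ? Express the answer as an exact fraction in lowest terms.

97/6

Total count 462 over total exposure 19 hours.
Gamma(α, β) with Poisson data over total exposure Σt gives posterior Gamma(α+Σx, β+Σt) = Gamma(485, 30).
Posterior mean = α'/β' = 485/30 = 97/6.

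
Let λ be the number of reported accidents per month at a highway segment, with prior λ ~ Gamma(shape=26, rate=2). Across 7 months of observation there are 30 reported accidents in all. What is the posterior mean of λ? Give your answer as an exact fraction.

Total count 30 over total exposure 7 months.
The Gamma prior is conjugate for the Poisson rate, so λ | data ~ Gamma(26+30, 2+7) = Gamma(56, 9).
Posterior mean = α'/β' = 56/9.

56/9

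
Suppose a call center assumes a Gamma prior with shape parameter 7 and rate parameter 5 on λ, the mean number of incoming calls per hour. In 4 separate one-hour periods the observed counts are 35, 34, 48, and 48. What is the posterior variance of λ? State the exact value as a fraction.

Total count: 35 + 34 + 48 + 48 = 165.
Total exposure: 4 hours.
Conjugate update: add total count to the shape and total exposure to the rate, giving Gamma(172, 9).
Posterior variance = α'/β'² = 172/81.

172/81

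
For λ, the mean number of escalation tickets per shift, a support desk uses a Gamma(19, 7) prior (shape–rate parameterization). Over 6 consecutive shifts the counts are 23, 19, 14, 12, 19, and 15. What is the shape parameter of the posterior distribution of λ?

121

Total count: 23 + 19 + 14 + 12 + 19 + 15 = 102.
Total exposure: 6 shifts.
Conjugate update: add total count to the shape and total exposure to the rate, giving Gamma(121, 13).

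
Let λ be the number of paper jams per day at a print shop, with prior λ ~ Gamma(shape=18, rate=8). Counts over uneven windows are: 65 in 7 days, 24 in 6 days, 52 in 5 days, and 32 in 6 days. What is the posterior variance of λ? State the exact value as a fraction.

Total count: 65 + 24 + 52 + 32 = 173.
Total exposure: 7 + 6 + 5 + 6 = 24 days.
Posterior: α' = 18 + 173 = 191, β' = 8 + 24 = 32.
Posterior variance = α'/β'² = 191/1024.

191/1024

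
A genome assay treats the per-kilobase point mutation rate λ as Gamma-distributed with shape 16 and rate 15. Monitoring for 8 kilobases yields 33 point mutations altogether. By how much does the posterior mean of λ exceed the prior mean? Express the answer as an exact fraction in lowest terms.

Total count 33 over total exposure 8 kilobases.
Conjugate update: add total count to the shape and total exposure to the rate, giving Gamma(49, 23).
Posterior mean = 49/23 = 49/23; prior mean = 16/15 = 16/15. Difference = 49/23 − 16/15 = 367/345.

367/345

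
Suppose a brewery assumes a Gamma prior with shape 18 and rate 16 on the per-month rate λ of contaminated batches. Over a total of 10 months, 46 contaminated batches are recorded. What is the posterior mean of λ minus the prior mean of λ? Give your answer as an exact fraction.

Total count 46 over total exposure 10 months.
Gamma(α, β) with Poisson data over total exposure Σt gives posterior Gamma(α+Σx, β+Σt) = Gamma(64, 26).
Posterior mean = 64/26 = 32/13; prior mean = 18/16 = 9/8. Difference = 32/13 − 9/8 = 139/104.

139/104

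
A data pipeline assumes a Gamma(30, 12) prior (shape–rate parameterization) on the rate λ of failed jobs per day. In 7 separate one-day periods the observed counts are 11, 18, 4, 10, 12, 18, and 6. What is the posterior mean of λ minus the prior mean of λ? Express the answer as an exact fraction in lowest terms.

Total count: 11 + 18 + 4 + 10 + 12 + 18 + 6 = 79.
Total exposure: 7 days.
Posterior: α' = 30 + 79 = 109, β' = 12 + 7 = 19.
Posterior mean = 109/19 = 109/19; prior mean = 30/12 = 5/2. Difference = 109/19 − 5/2 = 123/38.

123/38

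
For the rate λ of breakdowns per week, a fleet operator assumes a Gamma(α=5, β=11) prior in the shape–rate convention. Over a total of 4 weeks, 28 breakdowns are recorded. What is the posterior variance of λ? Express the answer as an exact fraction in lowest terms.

Total count 28 over total exposure 4 weeks.
Gamma(α, β) with Poisson data over total exposure Σt gives posterior Gamma(α+Σx, β+Σt) = Gamma(33, 15).
Posterior variance = α'/β'² = 33/225 = 11/75.

11/75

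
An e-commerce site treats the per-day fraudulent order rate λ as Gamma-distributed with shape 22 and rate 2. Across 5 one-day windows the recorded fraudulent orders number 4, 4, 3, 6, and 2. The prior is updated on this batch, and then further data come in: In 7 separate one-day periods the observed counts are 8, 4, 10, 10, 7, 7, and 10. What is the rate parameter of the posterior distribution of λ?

14

Total count: 4 + 4 + 3 + 6 + 2 = 19.
Total exposure: 5 days.
After the first batch: Gamma(22 + 19, 2 + 5) = Gamma(41, 7).
Total count: 8 + 4 + 10 + 10 + 7 + 7 + 10 = 56.
Total exposure: 7 days.
After the second batch: Gamma(41 + 56, 7 + 7) = Gamma(97, 14).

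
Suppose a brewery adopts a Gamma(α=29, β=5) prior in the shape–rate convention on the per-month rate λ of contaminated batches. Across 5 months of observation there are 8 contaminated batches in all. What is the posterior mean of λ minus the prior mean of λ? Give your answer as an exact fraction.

-21/10

Total count 8 over total exposure 5 months.
The Gamma prior is conjugate for the Poisson rate, so λ | data ~ Gamma(29+8, 5+5) = Gamma(37, 10).
Posterior mean = 37/10 = 37/10; prior mean = 29/5 = 29/5. Difference = 37/10 − 29/5 = -21/10.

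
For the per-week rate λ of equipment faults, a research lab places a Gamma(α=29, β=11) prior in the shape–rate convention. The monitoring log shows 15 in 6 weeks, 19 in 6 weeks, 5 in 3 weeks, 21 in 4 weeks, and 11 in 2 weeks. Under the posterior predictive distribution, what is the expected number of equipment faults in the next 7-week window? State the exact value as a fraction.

Total count: 15 + 19 + 5 + 21 + 11 = 71.
Total exposure: 6 + 6 + 3 + 4 + 2 = 21 weeks.
Conjugate update: add total count to the shape and total exposure to the rate, giving Gamma(100, 32).
Predictive mean over a 7-week window = T·E[λ|data] = 7·100/32 = 175/8.

175/8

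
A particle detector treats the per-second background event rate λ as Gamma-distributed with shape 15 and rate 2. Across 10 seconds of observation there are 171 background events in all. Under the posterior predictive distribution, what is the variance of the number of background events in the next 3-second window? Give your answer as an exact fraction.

Total count 171 over total exposure 10 seconds.
Gamma(α, β) with Poisson data over total exposure Σt gives posterior Gamma(α+Σx, β+Σt) = Gamma(186, 12).
The posterior predictive for a window of length T is Negative Binomial with variance T·α'·(β'+T)/β'² = 3·186·15/144 = 465/8.

465/8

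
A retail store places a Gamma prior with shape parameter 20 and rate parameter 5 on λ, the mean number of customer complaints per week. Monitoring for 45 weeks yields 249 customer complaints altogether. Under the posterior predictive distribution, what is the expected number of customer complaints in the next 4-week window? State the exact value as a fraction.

538/25

Total count 249 over total exposure 45 weeks.
The Gamma prior is conjugate for the Poisson rate, so λ | data ~ Gamma(20+249, 5+45) = Gamma(269, 50).
Predictive mean over a 4-week window = T·E[λ|data] = 4·269/50 = 538/25.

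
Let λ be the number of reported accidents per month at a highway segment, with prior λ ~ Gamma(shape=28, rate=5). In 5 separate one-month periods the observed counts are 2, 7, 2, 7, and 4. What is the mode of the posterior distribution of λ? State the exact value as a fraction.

49/10

Total count: 2 + 7 + 2 + 7 + 4 = 22.
Total exposure: 5 months.
Posterior: α' = 28 + 22 = 50, β' = 5 + 5 = 10.
Posterior mode = (α'−1)/β' = 49/10.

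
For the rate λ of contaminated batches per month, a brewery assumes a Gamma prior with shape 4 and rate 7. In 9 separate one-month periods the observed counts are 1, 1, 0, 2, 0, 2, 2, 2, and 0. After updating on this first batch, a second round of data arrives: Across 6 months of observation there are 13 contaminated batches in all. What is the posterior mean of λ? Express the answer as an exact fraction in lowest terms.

27/22

Total count: 1 + 1 + 0 + 2 + 0 + 2 + 2 + 2 + 0 = 10.
Total exposure: 9 months.
After the first batch: Gamma(4 + 10, 7 + 9) = Gamma(14, 16).
Total count 13 over total exposure 6 months.
After the second batch: Gamma(14 + 13, 16 + 6) = Gamma(27, 22).
Posterior mean = α'/β' = 27/22.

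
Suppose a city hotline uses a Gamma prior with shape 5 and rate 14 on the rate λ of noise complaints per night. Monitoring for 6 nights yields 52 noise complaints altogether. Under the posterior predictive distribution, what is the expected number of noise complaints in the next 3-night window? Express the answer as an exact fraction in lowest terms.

171/20

Total count 52 over total exposure 6 nights.
Conjugate update: add total count to the shape and total exposure to the rate, giving Gamma(57, 20).
Predictive mean over a 3-night window = T·E[λ|data] = 3·57/20 = 171/20.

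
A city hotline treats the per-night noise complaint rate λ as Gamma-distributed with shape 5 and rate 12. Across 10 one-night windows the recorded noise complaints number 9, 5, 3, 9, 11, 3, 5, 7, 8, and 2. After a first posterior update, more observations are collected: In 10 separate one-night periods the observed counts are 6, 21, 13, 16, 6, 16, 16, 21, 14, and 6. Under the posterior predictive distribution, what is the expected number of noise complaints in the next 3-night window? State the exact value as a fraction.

Total count: 9 + 5 + 3 + 9 + 11 + 3 + 5 + 7 + 8 + 2 = 62.
Total exposure: 10 nights.
After the first batch: Gamma(5 + 62, 12 + 10) = Gamma(67, 22).
Total count: 6 + 21 + 13 + 16 + 6 + 16 + 16 + 21 + 14 + 6 = 135.
Total exposure: 10 nights.
After the second batch: Gamma(67 + 135, 22 + 10) = Gamma(202, 32).
Predictive mean over a 3-night window = T·E[λ|data] = 3·202/32 = 303/16.

303/16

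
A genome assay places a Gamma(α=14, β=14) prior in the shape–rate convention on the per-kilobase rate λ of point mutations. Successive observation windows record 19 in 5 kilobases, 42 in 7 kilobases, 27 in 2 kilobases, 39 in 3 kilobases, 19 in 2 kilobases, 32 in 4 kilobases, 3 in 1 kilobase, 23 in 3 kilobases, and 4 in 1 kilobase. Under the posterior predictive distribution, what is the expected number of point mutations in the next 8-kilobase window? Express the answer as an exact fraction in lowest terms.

Total count: 19 + 42 + 27 + 39 + 19 + 32 + 3 + 23 + 4 = 208.
Total exposure: 5 + 7 + 2 + 3 + 2 + 4 + 1 + 3 + 1 = 28 kilobases.
Conjugate update: add total count to the shape and total exposure to the rate, giving Gamma(222, 42).
Predictive mean over an 8-kilobase window = T·E[λ|data] = 8·222/42 = 296/7.

296/7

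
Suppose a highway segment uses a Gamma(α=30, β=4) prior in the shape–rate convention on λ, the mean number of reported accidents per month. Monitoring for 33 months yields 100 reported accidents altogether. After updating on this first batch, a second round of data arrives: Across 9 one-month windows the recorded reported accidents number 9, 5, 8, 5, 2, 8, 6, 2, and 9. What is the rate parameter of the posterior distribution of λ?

Total count 100 over total exposure 33 months.
After the first batch: Gamma(30 + 100, 4 + 33) = Gamma(130, 37).
Total count: 9 + 5 + 8 + 5 + 2 + 8 + 6 + 2 + 9 = 54.
Total exposure: 9 months.
After the second batch: Gamma(130 + 54, 37 + 9) = Gamma(184, 46).

46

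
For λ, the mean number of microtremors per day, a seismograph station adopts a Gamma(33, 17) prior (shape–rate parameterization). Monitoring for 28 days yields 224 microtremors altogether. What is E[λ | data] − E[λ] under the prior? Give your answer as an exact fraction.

2884/765

Total count 224 over total exposure 28 days.
The Gamma prior is conjugate for the Poisson rate, so λ | data ~ Gamma(33+224, 17+28) = Gamma(257, 45).
Posterior mean = 257/45 = 257/45; prior mean = 33/17 = 33/17. Difference = 257/45 − 33/17 = 2884/765.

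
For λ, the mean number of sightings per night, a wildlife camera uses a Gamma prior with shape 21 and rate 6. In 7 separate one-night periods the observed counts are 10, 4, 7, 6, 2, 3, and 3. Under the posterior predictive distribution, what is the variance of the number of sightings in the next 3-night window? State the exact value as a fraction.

2688/169

Total count: 10 + 4 + 7 + 6 + 2 + 3 + 3 = 35.
Total exposure: 7 nights.
By Gamma–Poisson conjugacy, the posterior is Gamma(α + Σx, β + Σt) = Gamma(21 + 35, 6 + 7) = Gamma(56, 13).
The posterior predictive for a window of length T is Negative Binomial with variance T·α'·(β'+T)/β'² = 3·56·16/169 = 2688/169.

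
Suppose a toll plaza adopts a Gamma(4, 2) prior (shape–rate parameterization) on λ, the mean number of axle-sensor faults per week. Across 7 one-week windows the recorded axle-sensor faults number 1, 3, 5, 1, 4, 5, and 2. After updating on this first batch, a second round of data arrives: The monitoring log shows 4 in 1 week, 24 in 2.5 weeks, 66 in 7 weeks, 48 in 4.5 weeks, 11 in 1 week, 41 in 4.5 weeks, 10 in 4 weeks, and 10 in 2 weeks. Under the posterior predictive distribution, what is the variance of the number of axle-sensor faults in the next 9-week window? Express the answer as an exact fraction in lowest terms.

Total count: 1 + 3 + 5 + 1 + 4 + 5 + 2 = 21.
Total exposure: 7 weeks.
After the first batch: Gamma(4 + 21, 2 + 7) = Gamma(25, 9).
Total count: 4 + 24 + 66 + 48 + 11 + 41 + 10 + 10 = 214.
Total exposure: 1 + 2.5 + 7 + 4.5 + 1 + 4.5 + 4 + 2 = 26.5 weeks.
After the second batch: Gamma(25 + 214, 9 + 26.5) = Gamma(239, 71/2).
The posterior predictive for a window of length T is Negative Binomial with variance T·α'·(β'+T)/β'² = 9·239·(89/2)/(5041/4) = 382878/5041.

382878/5041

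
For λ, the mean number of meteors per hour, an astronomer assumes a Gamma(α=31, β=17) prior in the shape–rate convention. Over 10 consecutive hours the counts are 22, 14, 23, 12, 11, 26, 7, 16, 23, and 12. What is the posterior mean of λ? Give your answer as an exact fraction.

Total count: 22 + 14 + 23 + 12 + 11 + 26 + 7 + 16 + 23 + 12 = 166.
Total exposure: 10 hours.
Gamma(α, β) with Poisson data over total exposure Σt gives posterior Gamma(α+Σx, β+Σt) = Gamma(197, 27).
Posterior mean = α'/β' = 197/27.

197/27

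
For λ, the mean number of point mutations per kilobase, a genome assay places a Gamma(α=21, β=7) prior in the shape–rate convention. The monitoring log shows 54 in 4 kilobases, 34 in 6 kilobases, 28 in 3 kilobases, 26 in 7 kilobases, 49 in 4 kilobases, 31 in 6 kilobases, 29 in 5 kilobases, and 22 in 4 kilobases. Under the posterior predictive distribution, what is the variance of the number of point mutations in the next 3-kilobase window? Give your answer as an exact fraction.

21609/1058

Total count: 54 + 34 + 28 + 26 + 49 + 31 + 29 + 22 = 273.
Total exposure: 4 + 6 + 3 + 7 + 4 + 6 + 5 + 4 = 39 kilobases.
The Gamma prior is conjugate for the Poisson rate, so λ | data ~ Gamma(21+273, 7+39) = Gamma(294, 46).
The posterior predictive for a window of length T is Negative Binomial with variance T·α'·(β'+T)/β'² = 3·294·49/2116 = 21609/1058.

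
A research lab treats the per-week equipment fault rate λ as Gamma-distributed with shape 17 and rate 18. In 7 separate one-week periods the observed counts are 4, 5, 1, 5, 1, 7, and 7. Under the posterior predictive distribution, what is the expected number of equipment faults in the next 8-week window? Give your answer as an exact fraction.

376/25

Total count: 4 + 5 + 1 + 5 + 1 + 7 + 7 = 30.
Total exposure: 7 weeks.
Posterior: α' = 17 + 30 = 47, β' = 18 + 7 = 25.
Predictive mean over an 8-week window = T·E[λ|data] = 8·47/25 = 376/25.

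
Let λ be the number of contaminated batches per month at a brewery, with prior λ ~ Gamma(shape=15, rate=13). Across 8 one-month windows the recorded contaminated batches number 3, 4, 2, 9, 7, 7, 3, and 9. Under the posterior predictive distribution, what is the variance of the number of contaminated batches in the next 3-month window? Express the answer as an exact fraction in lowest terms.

Total count: 3 + 4 + 2 + 9 + 7 + 7 + 3 + 9 = 44.
Total exposure: 8 months.
Conjugate update: add total count to the shape and total exposure to the rate, giving Gamma(59, 21).
The posterior predictive for a window of length T is Negative Binomial with variance T·α'·(β'+T)/β'² = 3·59·24/441 = 472/49.

472/49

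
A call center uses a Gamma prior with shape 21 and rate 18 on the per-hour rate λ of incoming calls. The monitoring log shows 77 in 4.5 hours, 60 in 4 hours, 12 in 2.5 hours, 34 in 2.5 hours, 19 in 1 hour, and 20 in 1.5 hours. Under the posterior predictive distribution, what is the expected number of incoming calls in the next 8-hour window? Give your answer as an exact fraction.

Total count: 77 + 60 + 12 + 34 + 19 + 20 = 222.
Total exposure: 4.5 + 4 + 2.5 + 2.5 + 1 + 1.5 = 16 hours.
Posterior: α' = 21 + 222 = 243, β' = 18 + 16 = 34.
Predictive mean over an 8-hour window = T·E[λ|data] = 8·243/34 = 972/17.

972/17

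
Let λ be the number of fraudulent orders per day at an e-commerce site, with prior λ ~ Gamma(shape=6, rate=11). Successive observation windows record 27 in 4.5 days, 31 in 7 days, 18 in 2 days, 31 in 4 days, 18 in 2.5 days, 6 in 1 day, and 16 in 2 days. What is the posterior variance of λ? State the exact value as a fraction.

9/68

Total count: 27 + 31 + 18 + 31 + 18 + 6 + 16 = 147.
Total exposure: 4.5 + 7 + 2 + 4 + 2.5 + 1 + 2 = 23 days.
Posterior: α' = 6 + 147 = 153, β' = 11 + 23 = 34.
Posterior variance = α'/β'² = 153/1156 = 9/68.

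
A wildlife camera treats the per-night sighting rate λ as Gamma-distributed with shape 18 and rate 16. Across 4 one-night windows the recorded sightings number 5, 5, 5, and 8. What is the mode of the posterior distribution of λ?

Total count: 5 + 5 + 5 + 8 = 23.
Total exposure: 4 nights.
Conjugate update: add total count to the shape and total exposure to the rate, giving Gamma(41, 20).
Posterior mode = (α'−1)/β' = 40/20 = 2.

2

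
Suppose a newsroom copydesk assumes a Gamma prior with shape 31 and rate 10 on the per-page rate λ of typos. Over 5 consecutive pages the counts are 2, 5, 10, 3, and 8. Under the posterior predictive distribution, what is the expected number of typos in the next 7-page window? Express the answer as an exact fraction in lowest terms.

413/15

Total count: 2 + 5 + 10 + 3 + 8 = 28.
Total exposure: 5 pages.
By Gamma–Poisson conjugacy, the posterior is Gamma(α + Σx, β + Σt) = Gamma(31 + 28, 10 + 5) = Gamma(59, 15).
Predictive mean over a 7-page window = T·E[λ|data] = 7·59/15 = 413/15.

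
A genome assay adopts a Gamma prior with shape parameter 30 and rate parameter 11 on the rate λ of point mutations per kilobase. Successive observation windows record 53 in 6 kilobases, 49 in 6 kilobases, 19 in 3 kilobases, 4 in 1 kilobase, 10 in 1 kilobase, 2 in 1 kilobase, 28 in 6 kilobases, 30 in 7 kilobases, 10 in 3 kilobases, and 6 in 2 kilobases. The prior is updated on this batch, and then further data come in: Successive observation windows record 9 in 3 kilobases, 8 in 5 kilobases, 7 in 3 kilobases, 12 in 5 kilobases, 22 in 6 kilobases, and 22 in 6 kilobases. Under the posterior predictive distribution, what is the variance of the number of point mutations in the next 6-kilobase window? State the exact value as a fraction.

17334/625

Total count: 53 + 49 + 19 + 4 + 10 + 2 + 28 + 30 + 10 + 6 = 211.
Total exposure: 6 + 6 + 3 + 1 + 1 + 1 + 6 + 7 + 3 + 2 = 36 kilobases.
After the first batch: Gamma(30 + 211, 11 + 36) = Gamma(241, 47).
Total count: 9 + 8 + 7 + 12 + 22 + 22 = 80.
Total exposure: 3 + 5 + 3 + 5 + 6 + 6 = 28 kilobases.
After the second batch: Gamma(241 + 80, 47 + 28) = Gamma(321, 75).
The posterior predictive for a window of length T is Negative Binomial with variance T·α'·(β'+T)/β'² = 6·321·81/5625 = 17334/625.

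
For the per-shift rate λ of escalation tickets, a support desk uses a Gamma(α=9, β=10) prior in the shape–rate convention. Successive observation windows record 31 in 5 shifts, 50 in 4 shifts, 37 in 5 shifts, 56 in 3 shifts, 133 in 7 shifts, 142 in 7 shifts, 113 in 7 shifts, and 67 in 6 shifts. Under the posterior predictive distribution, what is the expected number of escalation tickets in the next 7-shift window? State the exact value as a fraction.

Total count: 31 + 50 + 37 + 56 + 133 + 142 + 113 + 67 = 629.
Total exposure: 5 + 4 + 5 + 3 + 7 + 7 + 7 + 6 = 44 shifts.
Conjugate update: add total count to the shape and total exposure to the rate, giving Gamma(638, 54).
Predictive mean over a 7-shift window = T·E[λ|data] = 7·638/54 = 2233/27.

2233/27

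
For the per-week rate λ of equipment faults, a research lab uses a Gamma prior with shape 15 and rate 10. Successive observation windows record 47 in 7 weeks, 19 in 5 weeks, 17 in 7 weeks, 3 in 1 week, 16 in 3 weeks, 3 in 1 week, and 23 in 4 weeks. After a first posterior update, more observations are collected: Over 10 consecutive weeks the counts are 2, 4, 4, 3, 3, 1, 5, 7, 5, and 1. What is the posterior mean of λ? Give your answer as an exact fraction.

89/24

Total count: 47 + 19 + 17 + 3 + 16 + 3 + 23 = 128.
Total exposure: 7 + 5 + 7 + 1 + 3 + 1 + 4 = 28 weeks.
After the first batch: Gamma(15 + 128, 10 + 28) = Gamma(143, 38).
Total count: 2 + 4 + 4 + 3 + 3 + 1 + 5 + 7 + 5 + 1 = 35.
Total exposure: 10 weeks.
After the second batch: Gamma(143 + 35, 38 + 10) = Gamma(178, 48).
Posterior mean = α'/β' = 178/48 = 89/24.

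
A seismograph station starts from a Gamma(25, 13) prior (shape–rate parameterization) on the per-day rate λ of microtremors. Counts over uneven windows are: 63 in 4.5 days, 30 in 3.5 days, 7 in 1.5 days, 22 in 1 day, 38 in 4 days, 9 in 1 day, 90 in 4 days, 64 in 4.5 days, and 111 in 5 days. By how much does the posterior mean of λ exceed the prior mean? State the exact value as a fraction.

1639/182

Total count: 63 + 30 + 7 + 22 + 38 + 9 + 90 + 64 + 111 = 434.
Total exposure: 4.5 + 3.5 + 1.5 + 1 + 4 + 1 + 4 + 4.5 + 5 = 29 days.
By Gamma–Poisson conjugacy, the posterior is Gamma(α + Σx, β + Σt) = Gamma(25 + 434, 13 + 29) = Gamma(459, 42).
Posterior mean = 459/42 = 153/14; prior mean = 25/13 = 25/13. Difference = 153/14 − 25/13 = 1639/182.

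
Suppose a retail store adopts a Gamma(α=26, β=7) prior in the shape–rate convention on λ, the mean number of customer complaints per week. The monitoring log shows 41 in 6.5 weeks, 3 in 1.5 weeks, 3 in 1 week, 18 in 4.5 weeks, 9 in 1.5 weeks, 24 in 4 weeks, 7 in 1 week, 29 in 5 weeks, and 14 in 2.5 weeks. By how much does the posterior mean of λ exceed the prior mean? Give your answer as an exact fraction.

Total count: 41 + 3 + 3 + 18 + 9 + 24 + 7 + 29 + 14 = 148.
Total exposure: 6.5 + 1.5 + 1 + 4.5 + 1.5 + 4 + 1 + 5 + 2.5 = 27.5 weeks.
The Gamma prior is conjugate for the Poisson rate, so λ | data ~ Gamma(26+148, 7+27.5) = Gamma(174, 69/2).
Posterior mean = 174/(69/2) = 116/23; prior mean = 26/7 = 26/7. Difference = 116/23 − 26/7 = 214/161.

214/161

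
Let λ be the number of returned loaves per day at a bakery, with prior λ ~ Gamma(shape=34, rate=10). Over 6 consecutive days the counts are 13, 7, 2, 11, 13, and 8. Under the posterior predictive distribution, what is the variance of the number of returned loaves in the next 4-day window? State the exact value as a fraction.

Total count: 13 + 7 + 2 + 11 + 13 + 8 = 54.
Total exposure: 6 days.
The Gamma prior is conjugate for the Poisson rate, so λ | data ~ Gamma(34+54, 10+6) = Gamma(88, 16).
The posterior predictive for a window of length T is Negative Binomial with variance T·α'·(β'+T)/β'² = 4·88·20/256 = 55/2.

55/2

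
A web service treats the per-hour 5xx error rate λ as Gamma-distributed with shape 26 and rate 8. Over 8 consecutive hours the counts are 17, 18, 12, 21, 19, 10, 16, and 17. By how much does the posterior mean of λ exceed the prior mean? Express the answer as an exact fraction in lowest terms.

Total count: 17 + 18 + 12 + 21 + 19 + 10 + 16 + 17 = 130.
Total exposure: 8 hours.
Conjugate update: add total count to the shape and total exposure to the rate, giving Gamma(156, 16).
Posterior mean = 156/16 = 39/4; prior mean = 26/8 = 13/4. Difference = 39/4 − 13/4 = 13/2.

13/2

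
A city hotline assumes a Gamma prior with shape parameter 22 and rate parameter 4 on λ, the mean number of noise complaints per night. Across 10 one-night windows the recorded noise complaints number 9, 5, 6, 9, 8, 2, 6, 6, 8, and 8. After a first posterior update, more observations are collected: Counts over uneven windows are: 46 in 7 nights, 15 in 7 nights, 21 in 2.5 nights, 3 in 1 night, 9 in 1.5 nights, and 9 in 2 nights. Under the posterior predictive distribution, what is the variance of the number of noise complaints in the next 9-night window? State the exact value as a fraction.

Total count: 9 + 5 + 6 + 9 + 8 + 2 + 6 + 6 + 8 + 8 = 67.
Total exposure: 10 nights.
After the first batch: Gamma(22 + 67, 4 + 10) = Gamma(89, 14).
Total count: 46 + 15 + 21 + 3 + 9 + 9 = 103.
Total exposure: 7 + 7 + 2.5 + 1 + 1.5 + 2 = 21 nights.
After the second batch: Gamma(89 + 103, 14 + 21) = Gamma(192, 35).
The posterior predictive for a window of length T is Negative Binomial with variance T·α'·(β'+T)/β'² = 9·192·44/1225 = 76032/1225.

76032/1225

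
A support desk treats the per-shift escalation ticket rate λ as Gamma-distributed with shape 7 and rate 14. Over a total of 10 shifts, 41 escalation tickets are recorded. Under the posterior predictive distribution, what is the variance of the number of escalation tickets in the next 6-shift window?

15

Total count 41 over total exposure 10 shifts.
Posterior: α' = 7 + 41 = 48, β' = 14 + 10 = 24.
The posterior predictive for a window of length T is Negative Binomial with variance T·α'·(β'+T)/β'² = 6·48·30/576 = 15.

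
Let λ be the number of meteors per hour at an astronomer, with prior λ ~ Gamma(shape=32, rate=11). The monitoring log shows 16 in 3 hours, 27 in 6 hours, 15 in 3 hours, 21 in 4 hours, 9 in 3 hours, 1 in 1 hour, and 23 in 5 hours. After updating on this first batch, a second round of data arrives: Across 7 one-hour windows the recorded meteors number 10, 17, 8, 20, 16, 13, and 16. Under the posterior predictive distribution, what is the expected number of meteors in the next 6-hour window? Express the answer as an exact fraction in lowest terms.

1464/43

Total count: 16 + 27 + 15 + 21 + 9 + 1 + 23 = 112.
Total exposure: 3 + 6 + 3 + 4 + 3 + 1 + 5 = 25 hours.
After the first batch: Gamma(32 + 112, 11 + 25) = Gamma(144, 36).
Total count: 10 + 17 + 8 + 20 + 16 + 13 + 16 = 100.
Total exposure: 7 hours.
After the second batch: Gamma(144 + 100, 36 + 7) = Gamma(244, 43).
Predictive mean over a 6-hour window = T·E[λ|data] = 6·244/43 = 1464/43.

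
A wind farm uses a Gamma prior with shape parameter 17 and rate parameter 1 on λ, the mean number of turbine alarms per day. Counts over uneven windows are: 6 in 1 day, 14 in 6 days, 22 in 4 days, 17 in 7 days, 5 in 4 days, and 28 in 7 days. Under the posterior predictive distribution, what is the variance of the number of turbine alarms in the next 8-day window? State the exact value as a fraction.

Total count: 6 + 14 + 22 + 17 + 5 + 28 = 92.
Total exposure: 1 + 6 + 4 + 7 + 4 + 7 = 29 days.
The Gamma prior is conjugate for the Poisson rate, so λ | data ~ Gamma(17+92, 1+29) = Gamma(109, 30).
The posterior predictive for a window of length T is Negative Binomial with variance T·α'·(β'+T)/β'² = 8·109·38/900 = 8284/225.

8284/225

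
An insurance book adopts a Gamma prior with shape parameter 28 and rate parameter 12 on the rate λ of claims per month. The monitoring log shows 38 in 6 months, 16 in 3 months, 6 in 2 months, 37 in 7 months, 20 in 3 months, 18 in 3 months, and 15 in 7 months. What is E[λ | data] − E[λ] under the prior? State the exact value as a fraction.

233/129

Total count: 38 + 16 + 6 + 37 + 20 + 18 + 15 = 150.
Total exposure: 6 + 3 + 2 + 7 + 3 + 3 + 7 = 31 months.
Conjugate update: add total count to the shape and total exposure to the rate, giving Gamma(178, 43).
Posterior mean = 178/43 = 178/43; prior mean = 28/12 = 7/3. Difference = 178/43 − 7/3 = 233/129.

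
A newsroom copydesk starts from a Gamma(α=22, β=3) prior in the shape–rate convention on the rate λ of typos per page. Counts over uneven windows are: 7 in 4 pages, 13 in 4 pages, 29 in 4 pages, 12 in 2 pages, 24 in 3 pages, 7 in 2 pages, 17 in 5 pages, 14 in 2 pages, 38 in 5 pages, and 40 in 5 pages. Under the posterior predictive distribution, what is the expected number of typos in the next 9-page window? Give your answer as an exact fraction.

669/13

Total count: 7 + 13 + 29 + 12 + 24 + 7 + 17 + 14 + 38 + 40 = 201.
Total exposure: 4 + 4 + 4 + 2 + 3 + 2 + 5 + 2 + 5 + 5 = 36 pages.
Posterior: α' = 22 + 201 = 223, β' = 3 + 36 = 39.
Predictive mean over a 9-page window = T·E[λ|data] = 9·223/39 = 669/13.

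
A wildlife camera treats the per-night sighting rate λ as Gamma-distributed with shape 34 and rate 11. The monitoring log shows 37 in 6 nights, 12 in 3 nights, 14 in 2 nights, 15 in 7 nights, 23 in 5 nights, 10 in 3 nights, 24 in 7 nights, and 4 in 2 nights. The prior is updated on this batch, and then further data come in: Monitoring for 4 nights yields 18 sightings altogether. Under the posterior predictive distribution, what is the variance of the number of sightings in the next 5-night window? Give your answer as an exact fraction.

Total count: 37 + 12 + 14 + 15 + 23 + 10 + 24 + 4 = 139.
Total exposure: 6 + 3 + 2 + 7 + 5 + 3 + 7 + 2 = 35 nights.
After the first batch: Gamma(34 + 139, 11 + 35) = Gamma(173, 46).
Total count 18 over total exposure 4 nights.
After the second batch: Gamma(173 + 18, 46 + 4) = Gamma(191, 50).
The posterior predictive for a window of length T is Negative Binomial with variance T·α'·(β'+T)/β'² = 5·191·55/2500 = 2101/100.

2101/100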